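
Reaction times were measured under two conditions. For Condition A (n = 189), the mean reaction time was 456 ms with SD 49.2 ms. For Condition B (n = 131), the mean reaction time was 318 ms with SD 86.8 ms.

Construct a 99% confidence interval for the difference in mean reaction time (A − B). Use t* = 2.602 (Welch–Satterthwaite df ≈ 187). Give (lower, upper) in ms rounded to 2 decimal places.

SE₁ = s₁/√n₁ = 49.2/√189 = 3.5788; SE₂ = 86.8/√131 = 7.5838.
Independent samples, unequal variances: SE_diff = √(SE₁² + SE₂²) = √(12.80780944 + 57.51402244) = 8.3858.
t* = 2.602, so margin of error = 2.602 × 8.3858 = 21.8199.
Difference in means = 456 − 318 = 138.0000.
138.0000 ± 21.8199 → (116.18, 159.82).

(116.18, 159.82)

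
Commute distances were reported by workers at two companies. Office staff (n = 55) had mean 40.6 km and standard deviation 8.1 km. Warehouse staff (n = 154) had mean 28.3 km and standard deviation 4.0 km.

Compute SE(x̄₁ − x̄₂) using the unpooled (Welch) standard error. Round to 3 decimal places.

1.139

Per-group SEs: s₁/√n₁ = 8.1/√55 = 1.0922, s₂/√n₂ = 4.0/√154 = 0.3223.
Unpooled SE of the difference: √(1.19290084 + 0.10387729) = 1.1388.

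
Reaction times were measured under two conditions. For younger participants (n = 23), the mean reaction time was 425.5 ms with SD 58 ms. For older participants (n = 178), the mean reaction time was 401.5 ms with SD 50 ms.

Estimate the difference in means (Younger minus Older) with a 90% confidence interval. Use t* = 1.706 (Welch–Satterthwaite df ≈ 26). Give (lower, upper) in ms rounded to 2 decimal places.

Per-group SEs: s₁/√n₁ = 58/√23 = 12.0938, s₂/√n₂ = 50/√178 = 3.7477.
Unpooled SE of the difference: √(146.25999844 + 14.04525529) = 12.6612.
Margin of error = t* · SE = 1.706 × 12.6612 = 21.6000.
x̄₁ − x̄₂ = 425.5 − 401.5 = 24.0000.
CI: 24.0000 ± 21.6000 = (2.40, 45.60).

(2.40, 45.60)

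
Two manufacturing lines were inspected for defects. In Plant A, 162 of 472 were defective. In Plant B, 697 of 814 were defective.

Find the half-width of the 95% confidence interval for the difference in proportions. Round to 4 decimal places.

0.0491

Sample proportions: 162/472 = 0.3432, 697/814 = 0.8563.
Each SE is √(p̂(1−p̂)/n): √(0.3432·0.6568/472) = 0.02185 and √(0.8563·0.1437/814) = 0.01230.
SE(p̂₁ − p̂₂) = √(SE₁² + SE₂²) = √(0.0004774225 + 0.00015129) = 0.02507, since the two samples are independent.
At 95% confidence z* = 1.960; margin = 1.960 × 0.02507 = 0.04914.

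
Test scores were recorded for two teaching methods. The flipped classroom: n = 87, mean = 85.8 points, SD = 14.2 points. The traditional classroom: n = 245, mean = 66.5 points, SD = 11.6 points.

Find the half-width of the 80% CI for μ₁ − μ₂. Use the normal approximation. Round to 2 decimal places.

2.17

SE₁ = s₁/√n₁ = 14.2/√87 = 1.5224; SE₂ = 11.6/√245 = 0.7411.
Independent samples, unequal variances: SE_diff = √(SE₁² + SE₂²) = √(2.31770176 + 0.54922921) = 1.6932.
z* = 1.282, so margin of error = 1.282 × 1.6932 = 2.1707.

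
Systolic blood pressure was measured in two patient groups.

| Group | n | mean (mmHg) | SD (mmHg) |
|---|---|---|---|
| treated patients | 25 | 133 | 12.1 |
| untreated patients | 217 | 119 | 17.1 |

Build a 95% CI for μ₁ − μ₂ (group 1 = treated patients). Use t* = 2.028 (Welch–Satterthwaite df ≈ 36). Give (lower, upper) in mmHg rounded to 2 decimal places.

SE₁ = s₁/√n₁ = 12.1/√25 = 2.4200; SE₂ = 17.1/√217 = 1.1608.
Independent samples, unequal variances: SE_diff = √(SE₁² + SE₂²) = √(5.8564 + 1.34745664) = 2.6840.
t* = 2.028, so margin of error = 2.028 × 2.6840 = 5.4432.
Difference in means = 133 − 119 = 14.0000.
14.0000 ± 5.4432 → (8.56, 19.44).

(8.56, 19.44)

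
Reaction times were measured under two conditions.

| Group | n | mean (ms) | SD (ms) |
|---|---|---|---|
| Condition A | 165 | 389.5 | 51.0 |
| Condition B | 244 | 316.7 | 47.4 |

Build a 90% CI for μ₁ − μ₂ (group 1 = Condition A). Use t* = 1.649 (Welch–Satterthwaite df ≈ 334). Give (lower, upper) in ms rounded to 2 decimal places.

Standard errors of each mean: 51.0/√165 = 3.9703 and 47.4/√244 = 3.0345.
SE(x̄₁ − x̄₂) = √(3.9703² + 3.0345²) = 4.9971 for independent samples with unequal variances.
With t* = 1.649, the margin is 1.649 × 4.9971 = 8.2402.
x̄₁ − x̄₂ = 389.5 − 316.7 = 72.8000; the interval is 72.8000 ± 8.2402 = (64.56, 81.04).

(64.56, 81.04)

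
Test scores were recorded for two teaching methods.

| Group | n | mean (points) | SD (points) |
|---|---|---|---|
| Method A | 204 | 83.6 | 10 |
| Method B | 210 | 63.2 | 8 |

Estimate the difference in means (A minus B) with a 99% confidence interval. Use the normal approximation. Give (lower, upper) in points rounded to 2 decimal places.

(18.10, 22.70)

SE₁ = s₁/√n₁ = 10/√204 = 0.7001; SE₂ = 8/√210 = 0.5521.
Independent samples, unequal variances: SE_diff = √(SE₁² + SE₂²) = √(0.49014001 + 0.30481441) = 0.8916.
z* = 2.576, so margin of error = 2.576 × 0.8916 = 2.2968.
Difference in means = 83.6 − 63.2 = 20.4000.
20.4000 ± 2.2968 → (18.10, 22.70).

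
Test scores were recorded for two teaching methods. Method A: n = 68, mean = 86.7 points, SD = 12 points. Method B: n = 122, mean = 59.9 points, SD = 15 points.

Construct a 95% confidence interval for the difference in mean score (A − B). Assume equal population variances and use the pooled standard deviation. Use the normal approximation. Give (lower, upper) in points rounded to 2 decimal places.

s_p = √[((n₁−1)s₁² + (n₂−1)s₂²)/(n₁+n₂−2)] = √[(67·12² + 121·15²)/188] = 14.0047.
SE = 14.0047·√(1/68 + 1/122) = 2.1194.
With z* = 1.960, margin = 1.960 × 2.1194 = 4.1540.
x̄₁ − x̄₂ = 86.7 − 59.9 = 26.8000; interval 26.8000 ± 4.1540 = (22.65, 30.95).

(22.65, 30.95)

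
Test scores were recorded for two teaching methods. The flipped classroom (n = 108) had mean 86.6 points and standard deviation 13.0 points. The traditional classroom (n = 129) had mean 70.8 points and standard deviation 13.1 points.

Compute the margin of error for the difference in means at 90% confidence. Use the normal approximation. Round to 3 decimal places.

2.799

Standard errors of each mean: 13.0/√108 = 1.2509 and 13.1/√129 = 1.1534.
SE(x̄₁ − x̄₂) = √(1.2509² + 1.1534²) = 1.7015 for independent samples with unequal variances.
With z* = 1.645, the margin is 1.645 × 1.7015 = 2.7990.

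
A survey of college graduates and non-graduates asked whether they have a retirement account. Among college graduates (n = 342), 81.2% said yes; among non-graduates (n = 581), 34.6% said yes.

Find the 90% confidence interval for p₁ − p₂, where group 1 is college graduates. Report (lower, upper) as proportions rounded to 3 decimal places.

(0.418, 0.514)

Each SE is √(p̂(1−p̂)/n): √(0.8120·0.1880/342) = 0.02113 and √(0.3460·0.6540/581) = 0.01974.
SE(p̂₁ − p̂₂) = √(SE₁² + SE₂²) = √(0.0004464769 + 0.0003896676) = 0.02892, since the two samples are independent.
At 90% confidence z* = 1.645; margin = 1.645 × 0.02892 = 0.04757.
The difference is 0.8120 − 0.3460 = 0.4660, so the interval is 0.4660 ± 0.04757 = (0.418, 0.514).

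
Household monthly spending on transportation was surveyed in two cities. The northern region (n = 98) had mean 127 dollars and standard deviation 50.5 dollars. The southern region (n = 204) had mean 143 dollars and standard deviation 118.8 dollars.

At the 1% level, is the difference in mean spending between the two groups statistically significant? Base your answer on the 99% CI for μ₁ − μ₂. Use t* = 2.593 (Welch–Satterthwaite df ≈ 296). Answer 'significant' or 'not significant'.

Per-group SEs: s₁/√n₁ = 50.5/√98 = 5.1013, s₂/√n₂ = 118.8/√204 = 8.3177.
Unpooled SE of the difference: √(26.02326169 + 69.18413329) = 9.7574.
Margin of error = t* · SE = 2.593 × 9.7574 = 25.3009.
x̄₁ − x̄₂ = 127 − 143 = -16.0000.
CI: -16.0000 ± 25.3009 = (-41.3009, 9.3009).
The interval (-41.3009, 9.3009) contains 0, so the difference is not significant.

not significant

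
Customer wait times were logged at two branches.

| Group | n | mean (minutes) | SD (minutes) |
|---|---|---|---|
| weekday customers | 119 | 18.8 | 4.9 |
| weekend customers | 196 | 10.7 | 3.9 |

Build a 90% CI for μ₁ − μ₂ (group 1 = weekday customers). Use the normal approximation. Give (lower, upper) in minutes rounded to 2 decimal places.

(7.23, 8.97)

Standard errors of each mean: 4.9/√119 = 0.4492 and 3.9/√196 = 0.2786.
SE(x̄₁ − x̄₂) = √(0.4492² + 0.2786²) = 0.5286 for independent samples with unequal variances.
With z* = 1.645, the margin is 1.645 × 0.5286 = 0.8695.
x̄₁ − x̄₂ = 18.8 − 10.7 = 8.1000; the interval is 8.1000 ± 0.8695 = (7.23, 8.97).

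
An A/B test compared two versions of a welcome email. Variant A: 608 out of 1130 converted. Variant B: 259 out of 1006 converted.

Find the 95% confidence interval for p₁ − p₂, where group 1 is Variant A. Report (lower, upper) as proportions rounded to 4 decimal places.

Sample proportions: 608/1130 = 0.5381, 259/1006 = 0.2575.
Each SE is √(p̂(1−p̂)/n): √(0.5381·0.4619/1130) = 0.01483 and √(0.2575·0.7425/1006) = 0.01379.
SE(p̂₁ − p̂₂) = √(SE₁² + SE₂²) = √(0.0002199289 + 0.0001901641) = 0.02025, since the two samples are independent.
At 95% confidence z* = 1.960; margin = 1.960 × 0.02025 = 0.03969.
The difference is 0.5381 − 0.2575 = 0.2806, so the interval is 0.2806 ± 0.03969 = (0.2409, 0.3203).

(0.2409, 0.3203)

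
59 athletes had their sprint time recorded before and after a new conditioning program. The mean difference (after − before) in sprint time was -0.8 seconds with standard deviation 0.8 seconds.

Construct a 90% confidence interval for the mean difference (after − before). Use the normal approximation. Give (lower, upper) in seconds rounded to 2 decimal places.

This is a matched-pairs design, so SE = s_d/√n = 0.8/√59 = 0.1042.
Margin = 1.645 × 0.1042 = 0.1714; the interval is -0.8 ± 0.1714 = (-0.97, -0.63).

(-0.97, -0.63)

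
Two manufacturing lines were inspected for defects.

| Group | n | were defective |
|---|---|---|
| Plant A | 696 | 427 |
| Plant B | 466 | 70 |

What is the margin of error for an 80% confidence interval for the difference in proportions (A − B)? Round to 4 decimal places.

Sample proportions: 427/696 = 0.6135, 70/466 = 0.1502.
Each SE is √(p̂(1−p̂)/n): √(0.6135·0.3865/696) = 0.01846 and √(0.1502·0.8498/466) = 0.01655.
SE(p̂₁ − p̂₂) = √(SE₁² + SE₂²) = √(0.0003407716 + 0.0002739025) = 0.02479, since the two samples are independent.
At 80% confidence z* = 1.282; margin = 1.282 × 0.02479 = 0.03178.

0.0318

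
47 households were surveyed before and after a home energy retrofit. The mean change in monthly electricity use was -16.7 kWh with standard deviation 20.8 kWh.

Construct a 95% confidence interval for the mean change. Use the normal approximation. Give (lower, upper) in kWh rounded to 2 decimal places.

This is a matched-pairs design, so SE = s_d/√n = 20.8/√47 = 3.0340.
Margin = 1.960 × 3.0340 = 5.9466; the interval is -16.7 ± 5.9466 = (-22.65, -10.75).

(-22.65, -10.75)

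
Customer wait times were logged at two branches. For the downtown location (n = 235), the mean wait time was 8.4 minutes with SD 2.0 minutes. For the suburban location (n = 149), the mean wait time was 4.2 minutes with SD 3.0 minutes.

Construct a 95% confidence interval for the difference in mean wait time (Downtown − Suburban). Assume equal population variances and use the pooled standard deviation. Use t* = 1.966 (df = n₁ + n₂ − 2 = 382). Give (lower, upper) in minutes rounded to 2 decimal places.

s_p = √[((n₁−1)s₁² + (n₂−1)s₂²)/(n₁+n₂−2)] = √[(234·2.0² + 148·3.0²)/382] = 2.4366.
SE = 2.4366·√(1/235 + 1/149) = 0.2552.
With t* = 1.966, margin = 1.966 × 0.2552 = 0.5017.
x̄₁ − x̄₂ = 8.4 − 4.2 = 4.2000; interval 4.2000 ± 0.5017 = (3.70, 4.70).

(3.70, 4.70)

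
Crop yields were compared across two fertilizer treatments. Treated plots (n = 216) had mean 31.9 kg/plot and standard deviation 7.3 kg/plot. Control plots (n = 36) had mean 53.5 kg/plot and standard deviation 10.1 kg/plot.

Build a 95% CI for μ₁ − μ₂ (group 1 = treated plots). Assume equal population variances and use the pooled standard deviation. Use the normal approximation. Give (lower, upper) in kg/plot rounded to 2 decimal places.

s_p = √[((n₁−1)s₁² + (n₂−1)s₂²)/(n₁+n₂−2)] = √[(215·7.3² + 35·10.1²)/250] = 7.7531.
SE = 7.7531·√(1/216 + 1/36) = 1.3957.
With z* = 1.960, margin = 1.960 × 1.3957 = 2.7356.
x̄₁ − x̄₂ = 31.9 − 53.5 = -21.6000; interval -21.6000 ± 2.7356 = (-24.34, -18.86).

(-24.34, -18.86)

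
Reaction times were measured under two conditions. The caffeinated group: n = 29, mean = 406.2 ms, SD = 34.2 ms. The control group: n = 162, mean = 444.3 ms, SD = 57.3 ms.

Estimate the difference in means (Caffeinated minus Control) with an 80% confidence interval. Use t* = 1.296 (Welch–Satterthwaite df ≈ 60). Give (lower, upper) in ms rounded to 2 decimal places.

SE₁ = s₁/√n₁ = 34.2/√29 = 6.3508; SE₂ = 57.3/√162 = 4.5019.
Independent samples, unequal variances: SE_diff = √(SE₁² + SE₂²) = √(40.33266064 + 20.26710361) = 7.7846.
t* = 1.296, so margin of error = 1.296 × 7.7846 = 10.0888.
Difference in means = 406.2 − 444.3 = -38.1000.
-38.1000 ± 10.0888 → (-48.19, -28.01).

(-48.19, -28.01)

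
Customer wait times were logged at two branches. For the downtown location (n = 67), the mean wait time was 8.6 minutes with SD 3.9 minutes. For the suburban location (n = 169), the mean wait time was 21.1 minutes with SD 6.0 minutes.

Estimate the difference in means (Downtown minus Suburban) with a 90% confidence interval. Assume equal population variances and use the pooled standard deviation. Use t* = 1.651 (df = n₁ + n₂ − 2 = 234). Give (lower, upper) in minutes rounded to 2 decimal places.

(-13.81, -11.19)

s_p = √[((n₁−1)s₁² + (n₂−1)s₂²)/(n₁+n₂−2)] = √[(66·3.9² + 168·6.0²)/234] = 5.4896.
SE = 5.4896·√(1/67 + 1/169) = 0.7925.
With t* = 1.651, margin = 1.651 × 0.7925 = 1.3084.
x̄₁ − x̄₂ = 8.6 − 21.1 = -12.5000; interval -12.5000 ± 1.3084 = (-13.81, -11.19).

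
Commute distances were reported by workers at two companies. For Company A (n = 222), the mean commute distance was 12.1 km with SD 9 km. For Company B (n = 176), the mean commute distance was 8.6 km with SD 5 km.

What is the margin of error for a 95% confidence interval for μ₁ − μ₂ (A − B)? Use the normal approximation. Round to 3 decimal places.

SE₁ = s₁/√n₁ = 9/√222 = 0.6040; SE₂ = 5/√176 = 0.3769.
Independent samples, unequal variances: SE_diff = √(SE₁² + SE₂²) = √(0.364816 + 0.14205361) = 0.7119.
z* = 1.960, so margin of error = 1.960 × 0.7119 = 1.3953.

1.395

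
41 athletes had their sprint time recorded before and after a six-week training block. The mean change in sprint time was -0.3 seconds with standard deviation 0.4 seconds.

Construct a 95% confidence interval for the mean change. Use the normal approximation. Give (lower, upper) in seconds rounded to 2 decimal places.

Paired design: SE = s_d/√n = 0.4/√41 = 0.0625.
z* = 1.960; margin of error = 1.960 × 0.0625 = 0.1225.
-0.3 ± 0.1225 → (-0.42, -0.18).

(-0.42, -0.18)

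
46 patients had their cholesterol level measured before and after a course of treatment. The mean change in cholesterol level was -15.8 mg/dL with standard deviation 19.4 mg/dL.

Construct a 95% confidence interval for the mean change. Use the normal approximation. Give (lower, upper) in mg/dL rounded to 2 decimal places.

(-21.41, -10.19)

This is a matched-pairs design, so SE = s_d/√n = 19.4/√46 = 2.8604.
Margin = 1.960 × 2.8604 = 5.6064; the interval is -15.8 ± 5.6064 = (-21.41, -10.19).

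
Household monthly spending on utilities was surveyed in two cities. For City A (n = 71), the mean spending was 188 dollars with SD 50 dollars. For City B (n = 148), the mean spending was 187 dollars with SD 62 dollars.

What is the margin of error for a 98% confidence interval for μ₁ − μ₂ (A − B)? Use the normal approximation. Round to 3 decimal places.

Standard errors of each mean: 50/√71 = 5.9339 and 62/√148 = 5.0964.
SE(x̄₁ − x̄₂) = √(5.9339² + 5.0964²) = 7.8220 for independent samples with unequal variances.
With z* = 2.326, the margin is 2.326 × 7.8220 = 18.1940.

18.194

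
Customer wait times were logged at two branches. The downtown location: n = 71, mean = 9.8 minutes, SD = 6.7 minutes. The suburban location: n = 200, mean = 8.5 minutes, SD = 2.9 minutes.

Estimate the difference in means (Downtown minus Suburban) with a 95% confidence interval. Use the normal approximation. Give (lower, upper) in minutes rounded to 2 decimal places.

Standard errors of each mean: 6.7/√71 = 0.7951 and 2.9/√200 = 0.2051.
SE(x̄₁ − x̄₂) = √(0.7951² + 0.2051²) = 0.8211 for independent samples with unequal variances.
With z* = 1.960, the margin is 1.960 × 0.8211 = 1.6094.
x̄₁ − x̄₂ = 9.8 − 8.5 = 1.3000; the interval is 1.3000 ± 1.6094 = (-0.31, 2.91).

(-0.31, 2.91)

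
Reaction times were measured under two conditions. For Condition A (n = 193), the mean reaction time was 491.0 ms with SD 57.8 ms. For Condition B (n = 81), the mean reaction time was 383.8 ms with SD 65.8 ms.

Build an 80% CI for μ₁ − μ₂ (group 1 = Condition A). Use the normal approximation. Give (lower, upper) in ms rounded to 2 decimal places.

Per-group SEs: s₁/√n₁ = 57.8/√193 = 4.1605, s₂/√n₂ = 65.8/√81 = 7.3111.
Unpooled SE of the difference: √(17.30976025 + 53.45218321) = 8.4120.
Margin of error = z* · SE = 1.282 × 8.4120 = 10.7842.
x̄₁ − x̄₂ = 491.0 − 383.8 = 107.2000.
CI: 107.2000 ± 10.7842 = (96.42, 117.98).

(96.42, 117.98)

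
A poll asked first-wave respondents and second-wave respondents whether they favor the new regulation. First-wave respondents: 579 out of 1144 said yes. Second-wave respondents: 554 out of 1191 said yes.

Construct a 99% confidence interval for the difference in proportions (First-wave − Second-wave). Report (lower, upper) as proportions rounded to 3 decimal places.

Sample proportions: 579/1144 = 0.5061, 554/1191 = 0.4652.
Each SE is √(p̂(1−p̂)/n): √(0.5061·0.4939/1144) = 0.01478 and √(0.4652·0.5348/1191) = 0.01445.
SE(p̂₁ − p̂₂) = √(SE₁² + SE₂²) = √(0.0002184484 + 0.0002088025) = 0.02067, since the two samples are independent.
At 99% confidence z* = 2.576; margin = 2.576 × 0.02067 = 0.05325.
The difference is 0.5061 − 0.4652 = 0.0409, so the interval is 0.0409 ± 0.05325 = (-0.012, 0.094).

(-0.012, 0.094)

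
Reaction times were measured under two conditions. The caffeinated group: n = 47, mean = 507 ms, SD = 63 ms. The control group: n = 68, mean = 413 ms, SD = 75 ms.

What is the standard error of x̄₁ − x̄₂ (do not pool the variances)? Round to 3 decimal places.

Standard errors of each mean: 63/√47 = 9.1895 and 75/√68 = 9.0951.
SE(x̄₁ − x̄₂) = √(9.1895² + 9.0951²) = 12.9293 for independent samples with unequal variances.

12.929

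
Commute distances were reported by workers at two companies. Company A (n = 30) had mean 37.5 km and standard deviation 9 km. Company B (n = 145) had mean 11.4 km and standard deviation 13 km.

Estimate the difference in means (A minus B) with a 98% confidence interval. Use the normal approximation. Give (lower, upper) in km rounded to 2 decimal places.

(21.53, 30.67)

Standard errors of each mean: 9/√30 = 1.6432 and 13/√145 = 1.0796.
SE(x̄₁ − x̄₂) = √(1.6432² + 1.0796²) = 1.9661 for independent samples with unequal variances.
With z* = 2.326, the margin is 2.326 × 1.9661 = 4.5731.
x̄₁ − x̄₂ = 37.5 − 11.4 = 26.1000; the interval is 26.1000 ± 4.5731 = (21.53, 30.67).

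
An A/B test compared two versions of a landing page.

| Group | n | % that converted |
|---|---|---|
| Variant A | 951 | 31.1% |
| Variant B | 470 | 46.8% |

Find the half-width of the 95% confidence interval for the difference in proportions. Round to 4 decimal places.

The two standard errors are √(0.3110×0.6890/951) = 0.01501 and √(0.4680×0.5320/470) = 0.02302.
Because the samples are independent, SE_diff = √(0.01501² + 0.02302²) = 0.02748.
Using z* = 1.960 for 95%, ME = 1.960 × 0.02748 = 0.05386.

0.0539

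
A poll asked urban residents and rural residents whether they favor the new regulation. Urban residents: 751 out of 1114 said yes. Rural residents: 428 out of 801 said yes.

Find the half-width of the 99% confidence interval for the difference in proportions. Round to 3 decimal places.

First, p̂₁ = 751/1114 = 0.6741; p̂₂ = 428/801 = 0.5343.
The two standard errors are √(0.6741×0.3259/1114) = 0.01404 and √(0.5343×0.4657/801) = 0.01763.
Because the samples are independent, SE_diff = √(0.01404² + 0.01763²) = 0.02254.
Using z* = 2.576 for 99%, ME = 2.576 × 0.02254 = 0.05806.

0.058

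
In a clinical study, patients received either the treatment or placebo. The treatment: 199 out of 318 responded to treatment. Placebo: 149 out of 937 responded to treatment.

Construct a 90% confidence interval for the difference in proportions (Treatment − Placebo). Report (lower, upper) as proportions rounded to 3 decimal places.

(0.418, 0.516)

p̂₁ = 199/318 = 0.6258 and p̂₂ = 149/937 = 0.1590.
SE₁ = √(p̂₁(1−p̂₁)/n₁) = √(0.6258·0.3742/318) = 0.02714; SE₂ = √(0.1590·0.8410/937) = 0.01195.
Independent samples: SE of the difference = √(SE₁² + SE₂²) = √(0.0007365796 + 0.0001428025) = 0.02965.
z* for 90% confidence is 1.645, so the margin of error is 1.645 × 0.02965 = 0.04877.
Point estimate p̂₁ − p̂₂ = 0.6258 − 0.1590 = 0.4668.
0.4668 ± 0.04877 → (0.418, 0.516).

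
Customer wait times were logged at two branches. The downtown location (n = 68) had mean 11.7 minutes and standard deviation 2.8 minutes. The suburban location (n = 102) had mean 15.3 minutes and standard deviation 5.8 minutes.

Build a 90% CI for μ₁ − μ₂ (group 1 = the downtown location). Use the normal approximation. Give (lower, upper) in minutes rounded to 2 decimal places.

Per-group SEs: s₁/√n₁ = 2.8/√68 = 0.3395, s₂/√n₂ = 5.8/√102 = 0.5743.
Unpooled SE of the difference: √(0.11526025 + 0.32982049) = 0.6671.
Margin of error = z* · SE = 1.645 × 0.6671 = 1.0974.
x̄₁ − x̄₂ = 11.7 − 15.3 = -3.6000.
CI: -3.6000 ± 1.0974 = (-4.70, -2.50).

(-4.70, -2.50)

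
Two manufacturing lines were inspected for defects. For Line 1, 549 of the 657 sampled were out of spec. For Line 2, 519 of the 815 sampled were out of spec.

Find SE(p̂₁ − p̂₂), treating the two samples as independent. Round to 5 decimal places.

0.02220

Sample proportions: 549/657 = 0.8356, 519/815 = 0.6368.
Each SE is √(p̂(1−p̂)/n): √(0.8356·0.1644/657) = 0.01446 and √(0.6368·0.3632/815) = 0.01685.
SE(p̂₁ − p̂₂) = √(SE₁² + SE₂²) = √(0.0002090916 + 0.0002839225) = 0.02220, since the two samples are independent.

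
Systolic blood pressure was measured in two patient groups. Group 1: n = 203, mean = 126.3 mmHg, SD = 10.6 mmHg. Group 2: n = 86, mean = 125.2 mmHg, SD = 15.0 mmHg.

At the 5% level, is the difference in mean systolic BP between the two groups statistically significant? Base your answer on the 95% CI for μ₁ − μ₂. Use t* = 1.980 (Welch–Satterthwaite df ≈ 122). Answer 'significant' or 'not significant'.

Standard errors of each mean: 10.6/√203 = 0.7440 and 15.0/√86 = 1.6175.
SE(x̄₁ − x̄₂) = √(0.7440² + 1.6175²) = 1.7804 for independent samples with unequal variances.
With t* = 1.980, the margin is 1.980 × 1.7804 = 3.5252.
x̄₁ − x̄₂ = 126.3 − 125.2 = 1.1000; the interval is 1.1000 ± 3.5252 = (-2.4252, 4.6252).
The interval (-2.4252, 4.6252) contains 0, so the difference is not significant.

not significant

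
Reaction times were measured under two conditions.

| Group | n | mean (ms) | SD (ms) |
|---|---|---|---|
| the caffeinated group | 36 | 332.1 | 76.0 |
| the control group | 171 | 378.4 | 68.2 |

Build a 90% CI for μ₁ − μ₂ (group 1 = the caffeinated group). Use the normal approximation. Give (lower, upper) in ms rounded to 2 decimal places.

(-68.83, -23.77)

SE₁ = s₁/√n₁ = 76.0/√36 = 12.6667; SE₂ = 68.2/√171 = 5.2154.
Independent samples, unequal variances: SE_diff = √(SE₁² + SE₂²) = √(160.44528889 + 27.20039716) = 13.6984.
z* = 1.645, so margin of error = 1.645 × 13.6984 = 22.5339.
Difference in means = 332.1 − 378.4 = -46.3000.
-46.3000 ± 22.5339 → (-68.83, -23.77).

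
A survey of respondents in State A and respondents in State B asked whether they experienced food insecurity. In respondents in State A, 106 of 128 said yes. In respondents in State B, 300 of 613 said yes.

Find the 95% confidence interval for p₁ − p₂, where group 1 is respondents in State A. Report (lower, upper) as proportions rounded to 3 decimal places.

p̂₁ = 106/128 = 0.8281 and p̂₂ = 300/613 = 0.4894.
SE₁ = √(p̂₁(1−p̂₁)/n₁) = √(0.8281·0.1719/128) = 0.03335; SE₂ = √(0.4894·0.5106/613) = 0.02019.
Independent samples: SE of the difference = √(SE₁² + SE₂²) = √(0.0011122225 + 0.0004076361) = 0.03899.
z* for 95% confidence is 1.960, so the margin of error is 1.960 × 0.03899 = 0.07642.
Point estimate p̂₁ − p̂₂ = 0.8281 − 0.4894 = 0.3387.
0.3387 ± 0.07642 → (0.262, 0.415).

(0.262, 0.415)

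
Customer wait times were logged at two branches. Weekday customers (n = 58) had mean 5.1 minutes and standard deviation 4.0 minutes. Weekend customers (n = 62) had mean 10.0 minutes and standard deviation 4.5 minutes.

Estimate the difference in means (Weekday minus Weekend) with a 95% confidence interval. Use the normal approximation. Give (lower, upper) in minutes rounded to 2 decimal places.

SE₁ = s₁/√n₁ = 4.0/√58 = 0.5252; SE₂ = 4.5/√62 = 0.5715.
Independent samples, unequal variances: SE_diff = √(SE₁² + SE₂²) = √(0.27583504 + 0.32661225) = 0.7762.
z* = 1.960, so margin of error = 1.960 × 0.7762 = 1.5214.
Difference in means = 5.1 − 10.0 = -4.9000.
-4.9000 ± 1.5214 → (-6.42, -3.38).

(-6.42, -3.38)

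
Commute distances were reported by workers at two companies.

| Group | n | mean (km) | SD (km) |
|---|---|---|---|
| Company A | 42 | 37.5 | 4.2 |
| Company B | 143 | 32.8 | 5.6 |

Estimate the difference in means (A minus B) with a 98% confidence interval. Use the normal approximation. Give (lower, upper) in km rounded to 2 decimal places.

Standard errors of each mean: 4.2/√42 = 0.6481 and 5.6/√143 = 0.4683.
SE(x̄₁ − x̄₂) = √(0.6481² + 0.4683²) = 0.7996 for independent samples with unequal variances.
With z* = 2.326, the margin is 2.326 × 0.7996 = 1.8599.
x̄₁ − x̄₂ = 37.5 − 32.8 = 4.7000; the interval is 4.7000 ± 1.8599 = (2.84, 6.56).

(2.84, 6.56)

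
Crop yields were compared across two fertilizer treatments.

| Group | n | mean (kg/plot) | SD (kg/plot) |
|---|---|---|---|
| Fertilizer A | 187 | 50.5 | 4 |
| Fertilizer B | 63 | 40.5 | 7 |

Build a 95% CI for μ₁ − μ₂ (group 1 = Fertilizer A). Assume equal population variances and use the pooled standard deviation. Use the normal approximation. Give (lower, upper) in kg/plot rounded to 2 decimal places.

Pooled variance s_p² = [186·4² + 62·7²] / (187+63−2) = 24.2500, so s_p = 4.9244.
SE_diff = s_p·√(1/n₁ + 1/n₂) = 4.9244·√(1/187 + 1/63) = 0.7174.
z* = 1.960; margin = 1.960 × 0.7174 = 1.4061.
Difference = 50.5 − 40.5 = 10.0000.
10.0000 ± 1.4061 → (8.59, 11.41).

(8.59, 11.41)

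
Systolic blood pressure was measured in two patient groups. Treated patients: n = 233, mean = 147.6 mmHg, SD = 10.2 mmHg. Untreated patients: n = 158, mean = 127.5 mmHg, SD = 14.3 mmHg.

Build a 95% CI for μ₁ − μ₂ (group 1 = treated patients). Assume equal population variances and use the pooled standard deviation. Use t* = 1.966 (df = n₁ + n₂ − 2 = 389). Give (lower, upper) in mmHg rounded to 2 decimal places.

(17.66, 22.54)

s_p = √[((n₁−1)s₁² + (n₂−1)s₂²)/(n₁+n₂−2)] = √[(232·10.2² + 157·14.3²)/389] = 12.0242.
SE = 12.0242·√(1/233 + 1/158) = 1.2392.
With t* = 1.966, margin = 1.966 × 1.2392 = 2.4363.
x̄₁ − x̄₂ = 147.6 − 127.5 = 20.1000; interval 20.1000 ± 2.4363 = (17.66, 22.54).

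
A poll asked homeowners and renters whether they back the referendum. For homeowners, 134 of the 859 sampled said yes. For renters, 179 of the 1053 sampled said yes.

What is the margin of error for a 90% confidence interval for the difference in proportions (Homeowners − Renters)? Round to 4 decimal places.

p̂₁ = 134/859 = 0.1560 and p̂₂ = 179/1053 = 0.1700.
SE₁ = √(p̂₁(1−p̂₁)/n₁) = √(0.1560·0.8440/859) = 0.01238; SE₂ = √(0.1700·0.8300/1053) = 0.01158.
Independent samples: SE of the difference = √(SE₁² + SE₂²) = √(0.0001532644 + 0.0001340964) = 0.01695.
z* for 90% confidence is 1.645, so the margin of error is 1.645 × 0.01695 = 0.02788.

0.0279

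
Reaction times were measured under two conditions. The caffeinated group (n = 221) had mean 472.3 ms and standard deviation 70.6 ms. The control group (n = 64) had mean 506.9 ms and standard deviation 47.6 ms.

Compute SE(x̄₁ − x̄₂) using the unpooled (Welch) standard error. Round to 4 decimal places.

Standard errors of each mean: 70.6/√221 = 4.7491 and 47.6/√64 = 5.9500.
SE(x̄₁ − x̄₂) = √(4.7491² + 5.9500²) = 7.6129 for independent samples with unequal variances.

7.6129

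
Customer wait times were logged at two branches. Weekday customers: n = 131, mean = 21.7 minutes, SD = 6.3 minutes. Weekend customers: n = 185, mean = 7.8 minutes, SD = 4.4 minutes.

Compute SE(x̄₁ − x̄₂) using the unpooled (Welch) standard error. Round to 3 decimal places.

SE₁ = s₁/√n₁ = 6.3/√131 = 0.5504; SE₂ = 4.4/√185 = 0.3235.
Independent samples, unequal variances: SE_diff = √(SE₁² + SE₂²) = √(0.30294016 + 0.10465225) = 0.6384.

0.638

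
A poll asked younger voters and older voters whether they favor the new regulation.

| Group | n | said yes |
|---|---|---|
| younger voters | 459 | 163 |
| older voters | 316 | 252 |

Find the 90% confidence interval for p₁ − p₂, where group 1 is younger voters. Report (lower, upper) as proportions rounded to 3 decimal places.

Sample proportions: 163/459 = 0.3551, 252/316 = 0.7975.
Each SE is √(p̂(1−p̂)/n): √(0.3551·0.6449/459) = 0.02234 and √(0.7975·0.2025/316) = 0.02261.
SE(p̂₁ − p̂₂) = √(SE₁² + SE₂²) = √(0.0004990756 + 0.0005112121) = 0.03179, since the two samples are independent.
At 90% confidence z* = 1.645; margin = 1.645 × 0.03179 = 0.05229.
The difference is 0.3551 − 0.7975 = -0.4424, so the interval is -0.4424 ± 0.05229 = (-0.495, -0.390).

(-0.495, -0.390)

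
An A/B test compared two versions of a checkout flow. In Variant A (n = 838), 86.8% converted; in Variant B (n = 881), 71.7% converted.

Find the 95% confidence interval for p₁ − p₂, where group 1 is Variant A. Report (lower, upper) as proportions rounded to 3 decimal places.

SE₁ = √(p̂₁(1−p̂₁)/n₁) = √(0.8680·0.1320/838) = 0.01169; SE₂ = √(0.7170·0.2830/881) = 0.01518.
Independent samples: SE of the difference = √(SE₁² + SE₂²) = √(0.0001366561 + 0.0002304324) = 0.01916.
z* for 95% confidence is 1.960, so the margin of error is 1.960 × 0.01916 = 0.03755.
Point estimate p̂₁ − p̂₂ = 0.8680 − 0.7170 = 0.1510.
0.1510 ± 0.03755 → (0.113, 0.189).

(0.113, 0.189)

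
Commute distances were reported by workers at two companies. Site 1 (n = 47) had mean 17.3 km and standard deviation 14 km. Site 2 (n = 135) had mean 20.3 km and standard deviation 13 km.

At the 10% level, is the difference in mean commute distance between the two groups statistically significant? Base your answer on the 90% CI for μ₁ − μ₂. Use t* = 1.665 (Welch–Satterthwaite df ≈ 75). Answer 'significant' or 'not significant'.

Standard errors of each mean: 14/√47 = 2.0421 and 13/√135 = 1.1189.
SE(x̄₁ − x̄₂) = √(2.0421² + 1.1189²) = 2.3285 for independent samples with unequal variances.
With t* = 1.665, the margin is 1.665 × 2.3285 = 3.8770.
x̄₁ − x̄₂ = 17.3 − 20.3 = -3.0000; the interval is -3.0000 ± 3.8770 = (-6.8770, 0.8770).
The interval (-6.8770, 0.8770) contains 0, so the difference is not significant.

not significant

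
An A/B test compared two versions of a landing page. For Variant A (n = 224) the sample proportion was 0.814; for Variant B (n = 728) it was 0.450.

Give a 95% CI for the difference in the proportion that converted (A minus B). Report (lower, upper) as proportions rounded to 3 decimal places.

Each SE is √(p̂(1−p̂)/n): √(0.8140·0.1860/224) = 0.02600 and √(0.4500·0.5500/728) = 0.01844.
SE(p̂₁ − p̂₂) = √(SE₁² + SE₂²) = √(0.000676 + 0.0003400336) = 0.03188, since the two samples are independent.
At 95% confidence z* = 1.960; margin = 1.960 × 0.03188 = 0.06248.
The difference is 0.8140 − 0.4500 = 0.3640, so the interval is 0.3640 ± 0.06248 = (0.302, 0.426).

(0.302, 0.426)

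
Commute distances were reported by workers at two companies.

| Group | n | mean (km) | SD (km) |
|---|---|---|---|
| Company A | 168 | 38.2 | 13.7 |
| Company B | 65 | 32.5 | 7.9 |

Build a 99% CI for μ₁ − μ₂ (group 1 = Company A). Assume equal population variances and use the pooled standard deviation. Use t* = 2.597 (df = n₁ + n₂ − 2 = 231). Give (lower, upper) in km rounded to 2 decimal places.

Pooled variance s_p² = [167·13.7² + 64·7.9²] / (168+65−2) = 152.9804, so s_p = 12.3685.
SE_diff = s_p·√(1/n₁ + 1/n₂) = 12.3685·√(1/168 + 1/65) = 1.8067.
t* = 2.597; margin = 2.597 × 1.8067 = 4.6920.
Difference = 38.2 − 32.5 = 5.7000.
5.7000 ± 4.6920 → (1.01, 10.39).

(1.01, 10.39)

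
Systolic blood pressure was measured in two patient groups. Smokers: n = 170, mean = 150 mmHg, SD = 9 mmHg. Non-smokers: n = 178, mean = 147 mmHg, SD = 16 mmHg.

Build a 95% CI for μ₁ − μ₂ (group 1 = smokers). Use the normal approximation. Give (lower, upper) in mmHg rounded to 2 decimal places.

(0.29, 5.71)

Standard errors of each mean: 9/√170 = 0.6903 and 16/√178 = 1.1993.
SE(x̄₁ − x̄₂) = √(0.6903² + 1.1993²) = 1.3838 for independent samples with unequal variances.
With z* = 1.960, the margin is 1.960 × 1.3838 = 2.7122.
x̄₁ − x̄₂ = 150 − 147 = 3.0000; the interval is 3.0000 ± 2.7122 = (0.29, 5.71).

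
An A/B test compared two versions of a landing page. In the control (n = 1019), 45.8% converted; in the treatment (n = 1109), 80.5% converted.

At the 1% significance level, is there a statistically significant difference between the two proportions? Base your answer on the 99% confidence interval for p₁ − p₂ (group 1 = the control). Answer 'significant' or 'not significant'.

significant

Each SE is √(p̂(1−p̂)/n): √(0.4580·0.5420/1019) = 0.01561 and √(0.8050·0.1950/1109) = 0.01190.
SE(p̂₁ − p̂₂) = √(SE₁² + SE₂²) = √(0.0002436721 + 0.00014161) = 0.01963, since the two samples are independent.
At 99% confidence z* = 2.576; margin = 2.576 × 0.01963 = 0.05057.
The difference is 0.4580 − 0.8050 = -0.3470, so the interval is -0.3470 ± 0.05057 = (-0.39757, -0.29643).
The interval (-0.39757, -0.29643) does not contain 0, so the difference is significant.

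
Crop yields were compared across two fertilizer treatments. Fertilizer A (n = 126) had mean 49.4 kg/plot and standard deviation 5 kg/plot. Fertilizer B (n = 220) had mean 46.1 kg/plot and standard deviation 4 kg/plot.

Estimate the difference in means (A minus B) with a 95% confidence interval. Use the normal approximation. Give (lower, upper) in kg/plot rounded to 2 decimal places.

(2.28, 4.32)

Standard errors of each mean: 5/√126 = 0.4454 and 4/√220 = 0.2697.
SE(x̄₁ − x̄₂) = √(0.4454² + 0.2697²) = 0.5207 for independent samples with unequal variances.
With z* = 1.960, the margin is 1.960 × 0.5207 = 1.0206.
x̄₁ − x̄₂ = 49.4 − 46.1 = 3.3000; the interval is 3.3000 ± 1.0206 = (2.28, 4.32).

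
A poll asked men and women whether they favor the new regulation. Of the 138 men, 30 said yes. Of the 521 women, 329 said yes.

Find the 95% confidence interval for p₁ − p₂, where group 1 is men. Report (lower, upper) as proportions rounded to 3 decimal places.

Sample proportions: 30/138 = 0.2174, 329/521 = 0.6315.
Each SE is √(p̂(1−p̂)/n): √(0.2174·0.7826/138) = 0.03511 and √(0.6315·0.3685/521) = 0.02113.
SE(p̂₁ − p̂₂) = √(SE₁² + SE₂²) = √(0.0012327121 + 0.0004464769) = 0.04098, since the two samples are independent.
At 95% confidence z* = 1.960; margin = 1.960 × 0.04098 = 0.08032.
The difference is 0.2174 − 0.6315 = -0.4141, so the interval is -0.4141 ± 0.08032 = (-0.494, -0.334).

(-0.494, -0.334)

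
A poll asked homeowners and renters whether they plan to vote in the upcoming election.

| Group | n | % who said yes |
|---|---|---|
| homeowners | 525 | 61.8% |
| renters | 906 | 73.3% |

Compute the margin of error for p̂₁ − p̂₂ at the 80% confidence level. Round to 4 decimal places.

0.0331

Each SE is √(p̂(1−p̂)/n): √(0.6180·0.3820/525) = 0.02121 and √(0.7330·0.2670/906) = 0.01470.
SE(p̂₁ − p̂₂) = √(SE₁² + SE₂²) = √(0.0004498641 + 0.00021609) = 0.02581, since the two samples are independent.
At 80% confidence z* = 1.282; margin = 1.282 × 0.02581 = 0.03309.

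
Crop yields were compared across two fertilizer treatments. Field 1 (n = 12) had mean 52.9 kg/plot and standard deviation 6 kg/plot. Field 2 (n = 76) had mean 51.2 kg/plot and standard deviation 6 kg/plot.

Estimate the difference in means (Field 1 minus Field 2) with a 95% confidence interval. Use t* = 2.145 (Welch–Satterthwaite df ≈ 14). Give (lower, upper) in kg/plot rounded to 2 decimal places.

(-2.30, 5.70)

SE₁ = s₁/√n₁ = 6/√12 = 1.7321; SE₂ = 6/√76 = 0.6882.
Independent samples, unequal variances: SE_diff = √(SE₁² + SE₂²) = √(3.00017041 + 0.47361924) = 1.8638.
t* = 2.145, so margin of error = 2.145 × 1.8638 = 3.9979.
Difference in means = 52.9 − 51.2 = 1.7000.
1.7000 ± 3.9979 → (-2.30, 5.70).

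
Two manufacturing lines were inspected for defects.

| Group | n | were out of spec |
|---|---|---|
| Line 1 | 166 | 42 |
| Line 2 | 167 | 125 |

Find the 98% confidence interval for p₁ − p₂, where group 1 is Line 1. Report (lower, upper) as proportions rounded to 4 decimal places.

(-0.6062, -0.3848)

First, p̂₁ = 42/166 = 0.2530; p̂₂ = 125/167 = 0.7485.
The two standard errors are √(0.2530×0.7470/166) = 0.03374 and √(0.7485×0.2515/167) = 0.03357.
Because the samples are independent, SE_diff = √(0.03374² + 0.03357²) = 0.04760.
Using z* = 2.326 for 98%, ME = 2.326 × 0.04760 = 0.11072.
p̂₁ − p̂₂ = -0.4955; interval -0.4955 ± 0.11072 gives (-0.6062, -0.3848).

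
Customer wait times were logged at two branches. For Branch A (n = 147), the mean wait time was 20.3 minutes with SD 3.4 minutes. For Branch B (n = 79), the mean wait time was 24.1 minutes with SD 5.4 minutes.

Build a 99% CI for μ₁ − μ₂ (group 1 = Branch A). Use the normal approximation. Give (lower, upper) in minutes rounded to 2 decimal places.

(-5.52, -2.08)

SE₁ = s₁/√n₁ = 3.4/√147 = 0.2804; SE₂ = 5.4/√79 = 0.6075.
Independent samples, unequal variances: SE_diff = √(SE₁² + SE₂²) = √(0.07862416 + 0.36905625) = 0.6691.
z* = 2.576, so margin of error = 2.576 × 0.6691 = 1.7236.
Difference in means = 20.3 − 24.1 = -3.8000.
-3.8000 ± 1.7236 → (-5.52, -2.08).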